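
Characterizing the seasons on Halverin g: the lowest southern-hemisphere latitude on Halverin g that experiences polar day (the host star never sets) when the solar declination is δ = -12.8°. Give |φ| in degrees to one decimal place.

Polar day requires cos H₀ = −tan φ tan δ ≤ −1, i.e. tan φ tan δ ≥ 1.
The boundary is |tan φ| · |tan δ| = 1, so |φ| = 90° − |δ| = 90° − 12.8° = 77.2° in the southern hemisphere.

|φ| = 77.2°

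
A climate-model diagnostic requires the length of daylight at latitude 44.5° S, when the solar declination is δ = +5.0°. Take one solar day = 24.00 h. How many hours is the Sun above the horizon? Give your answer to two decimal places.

cos H₀ = −tan φ · tan δ = −tan(-44.5°) × tan(+5.000°) = 0.0860, so H₀ = 1.4847 rad = 85.07°.
Daylight = 2H₀/(2π) × 24.00 h = (1.4847/π) × 24.00 = 11.34 h.

11.34 h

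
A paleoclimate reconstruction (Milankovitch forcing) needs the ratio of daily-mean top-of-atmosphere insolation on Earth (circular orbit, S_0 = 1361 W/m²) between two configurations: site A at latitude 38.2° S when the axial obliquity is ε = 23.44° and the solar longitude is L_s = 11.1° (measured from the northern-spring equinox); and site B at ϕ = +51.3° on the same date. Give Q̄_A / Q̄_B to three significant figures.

— Configuration A (ϕ=-38.2°):
Solar declination: sin δ = sin ε · sin L_s = sin 23.44° × sin 11.1° = 0.07658, so δ = +4.392°.
cos h₀ = −tan(-38.2°) tan(+4.392°) = 0.0604, h₀ = 1.5103 rad.
Bracket: h₀ sin ϕ sin δ + cos ϕ cos δ sin h₀ = 1.5103×-0.61841×0.07658 + 0.78586×0.99706×0.99817 = -0.071525 + 0.782116 = 0.710591.
Q̄ = (S_0/π) × [bracket] = (1361/π) × 0.710591 = 307.84 W/m².
— Configuration B (ϕ=+51.3°):
cos h₀ = −tan(+51.3°) tan(+4.392°) = -0.0959, h₀ = 1.6668 rad.
Bracket: h₀ sin ϕ sin δ + cos ϕ cos δ sin h₀ = 1.6668×0.78043×0.07658 + 0.62524×0.99706×0.99539 = 0.099617 + 0.620528 = 0.720145.
Q̄ = (S_0/π) × [bracket] = (1361/π) × 0.720145 = 311.98 W/m².
Ratio Q̄_A / Q̄_B = 307.84 / 311.98 = 0.9867.

Q̄_A / Q̄_B ≈ 0.987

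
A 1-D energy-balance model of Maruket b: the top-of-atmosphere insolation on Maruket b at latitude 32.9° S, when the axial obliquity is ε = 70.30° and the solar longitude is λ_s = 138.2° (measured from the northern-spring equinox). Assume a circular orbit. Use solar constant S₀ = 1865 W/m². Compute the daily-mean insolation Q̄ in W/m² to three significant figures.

Q̄ ≈ 124 W/m²

Solar declination: sin δ = sin ε · sin λ_s = sin 70.30° × sin 138.2° = 0.62752, so δ = +38.867°.
cos H₀ = −tan(-32.9°) tan(+38.867°) = 0.5214, H₀ = 1.0223 rad.
Bracket: H₀ sin φ sin δ + cos φ cos δ sin H₀ = 1.0223×-0.54317×0.62752 + 0.83962×0.77860×0.85331 = -0.348451 + 0.557833 = 0.209382.
Q̄ = (S₀/π) × [bracket] = (1865/π) × 0.209382 = 124.3 W/m².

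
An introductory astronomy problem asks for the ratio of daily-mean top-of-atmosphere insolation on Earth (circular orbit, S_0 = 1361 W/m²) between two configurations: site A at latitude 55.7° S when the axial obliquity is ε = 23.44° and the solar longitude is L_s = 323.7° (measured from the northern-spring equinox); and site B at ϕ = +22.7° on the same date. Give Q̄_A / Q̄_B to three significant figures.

— Configuration A (ϕ=-55.7°):
Solar declination: sin δ = sin ε · sin L_s = sin 23.44° × sin 323.7° = -0.23550, so δ = -13.621°.
cos h₀ = −tan(-55.7°) tan(-13.621°) = -0.3552, h₀ = 1.9339 rad.
Bracket: h₀ sin ϕ sin δ + cos ϕ cos δ sin h₀ = 1.9339×-0.82610×-0.23550 + 0.56353×0.97188×0.93478 = 0.376234 + 0.511964 = 0.888198.
Q̄ = (S_0/π) × [bracket] = (1361/π) × 0.888198 = 384.78 W/m².
— Configuration B (ϕ=+22.7°):
cos h₀ = −tan(+22.7°) tan(-13.621°) = 0.1014, h₀ = 1.4693 rad.
Bracket: h₀ sin ϕ sin δ + cos ϕ cos δ sin h₀ = 1.4693×0.38591×-0.23550 + 0.92254×0.97188×0.99485 = -0.133533 + 0.891981 = 0.758448.
Q̄ = (S_0/π) × [bracket] = (1361/π) × 0.758448 = 328.57 W/m².
Ratio Q̄_A / Q̄_B = 384.78 / 328.57 = 1.171.

Q̄_A / Q̄_B ≈ 1.17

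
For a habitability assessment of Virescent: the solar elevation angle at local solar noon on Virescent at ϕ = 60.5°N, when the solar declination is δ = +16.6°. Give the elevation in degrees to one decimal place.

46.1°

At local noon the hour angle is zero, so the zenith angle equals |ϕ − δ| = |+60.5° − (+16.600°)| = 43.900°.
Elevation = 90° − 43.900° = 46.1°.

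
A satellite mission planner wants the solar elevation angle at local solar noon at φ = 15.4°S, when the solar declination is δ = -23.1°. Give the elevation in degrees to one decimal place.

82.3°

At local noon the hour angle is zero, so the zenith angle equals |φ − δ| = |-15.4° − (-23.100°)| = 7.700°.
Elevation = 90° − 7.700° = 82.3°.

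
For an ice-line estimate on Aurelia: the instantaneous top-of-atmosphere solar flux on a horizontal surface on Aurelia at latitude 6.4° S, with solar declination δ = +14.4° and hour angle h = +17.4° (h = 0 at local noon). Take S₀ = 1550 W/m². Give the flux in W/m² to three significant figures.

cos θ_z = sin φ sin δ + cos φ cos δ cos h = -0.027721 + 0.918501 = 0.890780.
Flux = S₀ · cos θ_z = 1550 × 0.890780 = 1381 W/m².

1.38e+03 W/m²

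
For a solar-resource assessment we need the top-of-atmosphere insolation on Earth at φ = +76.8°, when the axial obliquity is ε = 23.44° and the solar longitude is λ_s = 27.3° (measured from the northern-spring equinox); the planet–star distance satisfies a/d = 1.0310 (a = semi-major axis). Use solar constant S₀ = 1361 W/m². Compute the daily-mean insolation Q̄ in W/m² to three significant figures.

Q̄ ≈ 266 W/m²

Solar declination: sin δ = sin ε · sin λ_s = sin 23.44° × sin 27.3° = 0.18245, so δ = +10.512°.
cos H₀ = −tan(+76.8°) tan(+10.512°) = -0.7911, H₀ = 2.4835 rad.
Bracket: H₀ sin φ sin δ + cos φ cos δ sin H₀ = 2.4835×0.97358×0.18245 + 0.22835×0.98322×0.61164 = 0.441143 + 0.137324 = 0.578467.
Inverse-square distance factor (a/d)² = 1.0310² = 1.062961.
Q̄ = (S₀/π) × 1.062961 × [bracket] = (1361/π) × 1.062961 × 0.578467 = 266.4 W/m².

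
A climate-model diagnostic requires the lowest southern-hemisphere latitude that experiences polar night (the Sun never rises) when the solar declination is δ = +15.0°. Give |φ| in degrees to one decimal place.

Polar night requires cos H₀ = −tan φ tan δ ≥ 1, i.e. tan φ tan δ ≤ −1.
The boundary is |tan φ| · |tan δ| = 1, so |φ| = 90° − |δ| = 90° − 15.0° = 75.0° in the southern hemisphere.

|φ| = 75.0°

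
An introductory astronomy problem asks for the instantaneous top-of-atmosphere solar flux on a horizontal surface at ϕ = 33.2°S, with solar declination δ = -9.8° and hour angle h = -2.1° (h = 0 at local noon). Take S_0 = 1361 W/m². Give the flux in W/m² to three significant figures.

cos θ_z = sin ϕ sin δ + cos ϕ cos δ cos h = 0.093200 + 0.824000 = 0.917200.
Flux = S_0 · cos θ_z = 1361 × 0.917200 = 1248 W/m².

1.25e+03 W/m²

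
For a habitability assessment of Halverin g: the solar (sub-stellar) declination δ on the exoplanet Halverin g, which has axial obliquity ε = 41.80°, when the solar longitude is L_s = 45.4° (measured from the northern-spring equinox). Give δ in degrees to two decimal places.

sin δ = sin ε · sin L_s = sin 41.80° × sin 45.4° = 0.474588.
δ = arcsin(0.474588) = +28.33°.

δ = +28.33°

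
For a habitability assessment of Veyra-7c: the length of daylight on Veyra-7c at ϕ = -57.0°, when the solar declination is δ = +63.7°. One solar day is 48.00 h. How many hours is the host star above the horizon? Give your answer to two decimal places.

cos h₀ = −tan ϕ · tan δ = 3.1157 ≥ 1, so the host star never rises (polar night) and h₀ = 0.
Daylight = 2h₀/(2π) × 48.00 h = (0.0000/π) × 48.00 = 0.00 h.

0.00 h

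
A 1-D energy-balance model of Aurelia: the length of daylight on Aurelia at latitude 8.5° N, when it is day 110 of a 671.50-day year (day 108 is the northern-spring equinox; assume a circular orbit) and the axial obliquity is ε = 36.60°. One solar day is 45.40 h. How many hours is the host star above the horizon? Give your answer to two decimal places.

22.72 h

Solar longitude: L_s = 360° × (110 − 108)/671.50 = 1.072°.
sin δ = sin 36.60° × sin 1.072° = 0.01116, so δ = +0.639°.
cos h₀ = −tan ϕ · tan δ = −tan(+8.5°) × tan(+0.639°) = -0.0017, so h₀ = 1.5725 rad = 90.10°.
Daylight = 2h₀/(2π) × 45.40 h = (1.5725/π) × 45.40 = 22.72 h.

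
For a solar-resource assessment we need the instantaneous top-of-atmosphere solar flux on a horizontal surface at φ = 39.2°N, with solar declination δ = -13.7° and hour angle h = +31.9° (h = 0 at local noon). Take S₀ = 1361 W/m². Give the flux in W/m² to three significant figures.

cos θ_z = sin φ sin δ + cos φ cos δ cos h = -0.149689 + 0.639188 = 0.489499.
Flux = S₀ · cos θ_z = 1361 × 0.489499 = 666.2 W/m².

666 W/m²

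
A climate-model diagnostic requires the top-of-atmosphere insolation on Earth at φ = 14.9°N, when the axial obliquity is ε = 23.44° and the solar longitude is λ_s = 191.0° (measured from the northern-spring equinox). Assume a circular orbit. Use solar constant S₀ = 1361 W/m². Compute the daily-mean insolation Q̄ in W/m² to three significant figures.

Q̄ ≈ 404 W/m²

Solar declination: sin δ = sin ε · sin λ_s = sin 23.44° × sin 191.0° = -0.07590, so δ = -4.353°.
cos H₀ = −tan(+14.9°) tan(-4.353°) = 0.0203, H₀ = 1.5505 rad.
Bracket: H₀ sin φ sin δ + cos φ cos δ sin H₀ = 1.5505×0.25713×-0.07590 + 0.96638×0.99712×0.99979 = -0.030260 + 0.963394 = 0.933134.
Q̄ = (S₀/π) × [bracket] = (1361/π) × 0.933134 = 404.3 W/m².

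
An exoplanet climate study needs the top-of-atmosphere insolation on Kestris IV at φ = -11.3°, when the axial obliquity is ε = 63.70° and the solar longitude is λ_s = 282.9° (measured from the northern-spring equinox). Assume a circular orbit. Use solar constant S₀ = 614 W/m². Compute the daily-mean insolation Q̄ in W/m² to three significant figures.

Solar declination: sin δ = sin ε · sin λ_s = sin 63.70° × sin 282.9° = -0.87386, so δ = -60.910°.
cos H₀ = −tan(-11.3°) tan(-60.910°) = -0.3592, H₀ = 1.9382 rad.
Bracket: H₀ sin φ sin δ + cos φ cos δ sin H₀ = 1.9382×-0.19595×-0.87386 + 0.98061×0.48618×0.93328 = 0.331884 + 0.444944 = 0.776828.
Q̄ = (S₀/π) × [bracket] = (614/π) × 0.776828 = 151.8 W/m².

Q̄ ≈ 152 W/m²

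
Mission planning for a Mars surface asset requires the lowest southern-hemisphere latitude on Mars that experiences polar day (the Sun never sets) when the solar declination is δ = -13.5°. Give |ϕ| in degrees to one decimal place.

|ϕ| = 76.5°

Polar day requires cos h₀ = −tan ϕ tan δ ≤ −1, i.e. tan ϕ tan δ ≥ 1.
The boundary is |tan ϕ| · |tan δ| = 1, so |ϕ| = 90° − |δ| = 90° − 13.5° = 76.5° in the southern hemisphere.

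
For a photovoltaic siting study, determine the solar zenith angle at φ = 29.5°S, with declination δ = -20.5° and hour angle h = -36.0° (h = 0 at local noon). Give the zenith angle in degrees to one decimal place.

cos θ_z = sin φ sin δ + cos φ cos δ cos h = 0.172450 + 0.659541 = 0.831991.
θ_z = arccos(0.831991) = 33.7°.

θ_z = 33.7°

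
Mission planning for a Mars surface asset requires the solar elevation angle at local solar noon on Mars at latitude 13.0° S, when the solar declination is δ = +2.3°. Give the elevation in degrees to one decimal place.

At local noon the hour angle is zero, so the zenith angle equals |ϕ − δ| = |-13.0° − (+2.300°)| = 15.300°.
Elevation = 90° − 15.300° = 74.7°.

74.7°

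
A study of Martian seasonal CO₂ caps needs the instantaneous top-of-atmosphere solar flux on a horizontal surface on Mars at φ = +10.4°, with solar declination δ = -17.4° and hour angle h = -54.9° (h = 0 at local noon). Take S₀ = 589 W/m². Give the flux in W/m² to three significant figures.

cos θ_z = sin φ sin δ + cos φ cos δ cos h = -0.053983 + 0.539679 = 0.485696.
Flux = S₀ · cos θ_z = 589 × 0.485696 = 286.1 W/m².

286 W/m²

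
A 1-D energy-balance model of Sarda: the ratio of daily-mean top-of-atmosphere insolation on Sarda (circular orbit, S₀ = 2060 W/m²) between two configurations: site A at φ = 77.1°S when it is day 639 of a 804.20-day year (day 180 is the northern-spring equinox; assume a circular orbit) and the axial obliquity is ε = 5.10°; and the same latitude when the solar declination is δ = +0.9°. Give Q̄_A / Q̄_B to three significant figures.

— Configuration A (φ=-77.1°):
Solar longitude: λ_s = 360° × (639 − 180)/804.20 = 205.471°.
sin δ = sin 5.10° × sin 205.471° = -0.03823, so δ = -2.191°.
cos H₀ = −tan(-77.1°) tan(-2.191°) = -0.1670, H₀ = 1.7386 rad.
Bracket: H₀ sin φ sin δ + cos φ cos δ sin H₀ = 1.7386×-0.97476×-0.03823 + 0.22325×0.99927×0.98595 = 0.064789 + 0.219953 = 0.284742.
Q̄ = (S₀/π) × [bracket] = (2060/π) × 0.284742 = 186.71 W/m².
— Configuration B (φ=-77.1°):
cos H₀ = −tan(-77.1°) tan(+0.900°) = 0.0686, H₀ = 1.5022 rad.
Bracket: H₀ sin φ sin δ + cos φ cos δ sin H₀ = 1.5022×-0.97476×0.01571 + 0.22325×0.99988×0.99764 = -0.023004 + 0.222696 = 0.199692.
Q̄ = (S₀/π) × [bracket] = (2060/π) × 0.199692 = 130.94 W/m².
Ratio Q̄_A / Q̄_B = 186.71 / 130.94 = 1.426.

Q̄_A / Q̄_B ≈ 1.43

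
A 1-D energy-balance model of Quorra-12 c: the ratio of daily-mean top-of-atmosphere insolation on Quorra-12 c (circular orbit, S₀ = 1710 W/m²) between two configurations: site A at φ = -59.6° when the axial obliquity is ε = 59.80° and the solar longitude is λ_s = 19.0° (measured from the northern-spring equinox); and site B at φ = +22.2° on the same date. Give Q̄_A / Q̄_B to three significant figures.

— Configuration A (φ=-59.6°):
Solar declination: sin δ = sin ε · sin λ_s = sin 59.80° × sin 19.0° = 0.28138, so δ = +16.343°.
cos H₀ = −tan(-59.6°) tan(+16.343°) = 0.4998, H₀ = 1.0474 rad.
Bracket: H₀ sin φ sin δ + cos φ cos δ sin H₀ = 1.0474×-0.86251×0.28138 + 0.50603×0.95960×0.86614 = -0.254197 + 0.420586 = 0.166389.
Q̄ = (S₀/π) × [bracket] = (1710/π) × 0.166389 = 90.567 W/m².
— Configuration B (φ=+22.2°):
cos H₀ = −tan(+22.2°) tan(+16.343°) = -0.1197, H₀ = 1.6907 rad.
Bracket: H₀ sin φ sin δ + cos φ cos δ sin H₀ = 1.6907×0.37784×0.28138 + 0.92587×0.95960×0.99281 = 0.179750 + 0.882077 = 1.061827.
Q̄ = (S₀/π) × [bracket] = (1710/π) × 1.061827 = 577.96 W/m².
Ratio Q̄_A / Q̄_B = 90.567 / 577.96 = 0.1567.

Q̄_A / Q̄_B ≈ 0.157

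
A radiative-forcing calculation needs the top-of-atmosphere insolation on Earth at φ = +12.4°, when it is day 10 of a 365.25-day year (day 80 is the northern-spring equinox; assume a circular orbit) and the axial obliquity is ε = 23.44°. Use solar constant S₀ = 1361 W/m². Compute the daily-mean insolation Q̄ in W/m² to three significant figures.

Q̄ ≈ 340 W/m²

Solar longitude: λ_s = 360° × (10 − 80)/365.25 = -68.994°, i.e. -68.994° + 360° = 291.006°.
sin δ = sin 23.44° × sin 291.006° = -0.37135, so δ = -21.799°.
cos H₀ = −tan(+12.4°) tan(-21.799°) = 0.0879, H₀ = 1.4827 rad.
Bracket: H₀ sin φ sin δ + cos φ cos δ sin H₀ = 1.4827×0.21474×-0.37135 + 0.97667×0.92849×0.99613 = -0.118236 + 0.903319 = 0.785083.
Q̄ = (S₀/π) × [bracket] = (1361/π) × 0.785083 = 340.1 W/m².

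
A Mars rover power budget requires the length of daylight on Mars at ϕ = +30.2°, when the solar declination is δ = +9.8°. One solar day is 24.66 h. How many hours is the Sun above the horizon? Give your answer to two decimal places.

13.12 h

cos h₀ = −tan ϕ · tan δ = −tan(+30.2°) × tan(+9.800°) = -0.1005, so h₀ = 1.6715 rad = 95.77°.
Daylight = 2h₀/(2π) × 24.66 h = (1.6715/π) × 24.66 = 13.12 h.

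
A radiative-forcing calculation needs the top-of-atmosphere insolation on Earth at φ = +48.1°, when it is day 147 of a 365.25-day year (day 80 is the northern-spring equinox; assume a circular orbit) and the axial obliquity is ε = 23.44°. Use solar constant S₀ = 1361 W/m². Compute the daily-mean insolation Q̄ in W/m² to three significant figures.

Q̄ ≈ 480 W/m²

Solar longitude: λ_s = 360° × (147 − 80)/365.25 = 66.037°.
sin δ = sin 23.44° × sin 66.037° = 0.36350, so δ = +21.315°.
cos H₀ = −tan(+48.1°) tan(+21.315°) = -0.4349, H₀ = 2.0207 rad.
Bracket: H₀ sin φ sin δ + cos φ cos δ sin H₀ = 2.0207×0.74431×0.36350 + 0.66783×0.93159×0.90049 = 0.546714 + 0.560234 = 1.106948.
Q̄ = (S₀/π) × [bracket] = (1361/π) × 1.106948 = 479.6 W/m².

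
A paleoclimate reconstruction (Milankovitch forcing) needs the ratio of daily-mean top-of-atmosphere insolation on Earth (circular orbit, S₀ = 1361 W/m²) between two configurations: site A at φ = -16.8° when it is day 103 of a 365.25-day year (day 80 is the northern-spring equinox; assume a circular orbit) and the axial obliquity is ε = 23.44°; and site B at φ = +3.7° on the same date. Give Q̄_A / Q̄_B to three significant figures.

Q̄_A / Q̄_B ≈ 0.876

— Configuration A (φ=-16.8°):
Solar longitude: λ_s = 360° × (103 − 80)/365.25 = 22.669°.
sin δ = sin 23.44° × sin 22.669° = 0.15331, so δ = +8.819°.
cos H₀ = −tan(-16.8°) tan(+8.819°) = 0.0468, H₀ = 1.5239 rad.
Bracket: H₀ sin φ sin δ + cos φ cos δ sin H₀ = 1.5239×-0.28903×0.15331 + 0.95732×0.98818×0.99890 = -0.067526 + 0.944964 = 0.877438.
Q̄ = (S₀/π) × [bracket] = (1361/π) × 0.877438 = 380.12 W/m².
— Configuration B (φ=+3.7°):
cos H₀ = −tan(+3.7°) tan(+8.819°) = -0.0100, H₀ = 1.5808 rad.
Bracket: H₀ sin φ sin δ + cos φ cos δ sin H₀ = 1.5808×0.06453×0.15331 + 0.99792×0.98818×0.99995 = 0.015639 + 0.986075 = 1.001714.
Q̄ = (S₀/π) × [bracket] = (1361/π) × 1.001714 = 433.96 W/m².
Ratio Q̄_A / Q̄_B = 380.12 / 433.96 = 0.8759.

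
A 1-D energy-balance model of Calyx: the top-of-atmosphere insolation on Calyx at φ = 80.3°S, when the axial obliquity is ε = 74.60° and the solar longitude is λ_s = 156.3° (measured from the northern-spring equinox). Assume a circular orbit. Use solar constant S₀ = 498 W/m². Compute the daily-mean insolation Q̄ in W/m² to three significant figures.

Solar declination: sin δ = sin ε · sin λ_s = sin 74.60° × sin 156.3° = 0.38752, so δ = +22.800°.
cos H₀ = −tan(-80.3°) tan(+22.800°) = 2.4592 ≥ 1 ⇒ polar night, H₀ = 0 and Q̄ = 0.

Q̄ ≈ 0.00 W/m²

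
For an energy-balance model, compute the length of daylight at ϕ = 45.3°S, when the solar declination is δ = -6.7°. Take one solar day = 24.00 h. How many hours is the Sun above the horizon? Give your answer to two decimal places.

cos h₀ = −tan ϕ · tan δ = −tan(-45.3°) × tan(-6.700°) = -0.1187, so h₀ = 1.6898 rad = 96.82°.
Daylight = 2h₀/(2π) × 24.00 h = (1.6898/π) × 24.00 = 12.91 h.

12.91 h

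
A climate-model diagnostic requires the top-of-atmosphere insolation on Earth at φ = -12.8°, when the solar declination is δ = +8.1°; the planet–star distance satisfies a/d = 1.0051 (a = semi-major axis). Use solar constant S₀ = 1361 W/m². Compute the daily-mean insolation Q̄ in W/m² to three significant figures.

Q̄ ≈ 401 W/m²

cos H₀ = −tan(-12.8°) tan(+8.100°) = 0.0323, H₀ = 1.5385 rad.
Bracket: H₀ sin φ sin δ + cos φ cos δ sin H₀ = 1.5385×-0.22155×0.14090 + 0.97515×0.99002×0.99948 = -0.048026 + 0.964916 = 0.916890.
Inverse-square distance factor (a/d)² = 1.0051² = 1.010226.
Q̄ = (S₀/π) × 1.010226 × [bracket] = (1361/π) × 1.010226 × 0.916890 = 401.3 W/m².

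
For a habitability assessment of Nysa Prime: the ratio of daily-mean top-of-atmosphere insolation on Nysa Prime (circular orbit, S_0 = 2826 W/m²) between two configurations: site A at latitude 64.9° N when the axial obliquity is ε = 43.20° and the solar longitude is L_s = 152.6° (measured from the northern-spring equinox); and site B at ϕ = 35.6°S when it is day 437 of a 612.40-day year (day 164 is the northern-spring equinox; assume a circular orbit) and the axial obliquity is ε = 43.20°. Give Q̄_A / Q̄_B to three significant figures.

— Configuration A (ϕ=+64.9°):
Solar declination: sin δ = sin ε · sin L_s = sin 43.20° × sin 152.6° = 0.31503, so δ = +18.363°.
cos h₀ = −tan(+64.9°) tan(+18.363°) = -0.7086, h₀ = 2.3583 rad.
Bracket: h₀ sin ϕ sin δ + cos ϕ cos δ sin h₀ = 2.3583×0.90557×0.31503 + 0.42420×0.94908×0.70562 = 0.672780 + 0.284082 = 0.956862.
Q̄ = (S_0/π) × [bracket] = (2826/π) × 0.956862 = 860.74 W/m².
— Configuration B (ϕ=-35.6°):
Solar longitude: L_s = 360° × (437 − 164)/612.40 = 160.483°.
sin δ = sin 43.20° × sin 160.483° = 0.22869, so δ = +13.220°.
cos h₀ = −tan(-35.6°) tan(+13.220°) = 0.1682, h₀ = 1.4018 rad.
Bracket: h₀ sin ϕ sin δ + cos ϕ cos δ sin h₀ = 1.4018×-0.58212×0.22869 + 0.81310×0.97350×0.98576 = -0.186615 + 0.780281 = 0.593666.
Q̄ = (S_0/π) × [bracket] = (2826/π) × 0.593666 = 534.03 W/m².
Ratio Q̄_A / Q̄_B = 860.74 / 534.03 = 1.612.

Q̄_A / Q̄_B ≈ 1.61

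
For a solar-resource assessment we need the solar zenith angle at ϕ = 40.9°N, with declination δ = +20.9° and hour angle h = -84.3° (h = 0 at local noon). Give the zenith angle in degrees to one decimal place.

θ_z = 72.3°

cos θ_z = sin ϕ sin δ + cos ϕ cos δ cos h = 0.233571 + 0.070132 = 0.303703.
θ_z = arccos(0.303703) = 72.3°.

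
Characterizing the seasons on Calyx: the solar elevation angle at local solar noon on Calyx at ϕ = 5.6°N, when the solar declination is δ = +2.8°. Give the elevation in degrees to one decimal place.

87.2°

At local noon the hour angle is zero, so the zenith angle equals |ϕ − δ| = |+5.6° − (+2.800°)| = 2.800°.
Elevation = 90° − 2.800° = 87.2°.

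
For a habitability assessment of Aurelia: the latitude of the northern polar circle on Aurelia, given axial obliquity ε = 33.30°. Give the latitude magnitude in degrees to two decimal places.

The polar circle is the lowest latitude that experiences at least one full rotation of continuous daylight at the northern-summer solstice; it lies at |φ| = 90° − ε = 90° − 33.30° = 56.70°.

56.70°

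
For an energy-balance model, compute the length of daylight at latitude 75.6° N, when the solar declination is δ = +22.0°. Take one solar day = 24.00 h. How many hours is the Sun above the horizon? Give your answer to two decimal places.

24.00 h

Sunrise equation: cos H₀ = −tan φ · tan δ = -1.5736 ≤ −1, so the Sun never sets (polar day) and H₀ = π.
Daylight = 2H₀/(2π) × 24.00 h = (3.1416/π) × 24.00 = 24.00 h.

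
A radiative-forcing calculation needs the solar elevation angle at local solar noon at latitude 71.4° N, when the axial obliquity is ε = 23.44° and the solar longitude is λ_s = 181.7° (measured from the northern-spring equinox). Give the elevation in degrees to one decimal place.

Solar declination: sin δ = sin ε · sin λ_s = sin 23.44° × sin 181.7° = -0.01180, so δ = -0.676°.
At local noon the hour angle is zero, so the zenith angle equals |φ − δ| = |+71.4° − (-0.676°)| = 72.076°.
Elevation = 90° − 72.076° = 17.9°.

17.9°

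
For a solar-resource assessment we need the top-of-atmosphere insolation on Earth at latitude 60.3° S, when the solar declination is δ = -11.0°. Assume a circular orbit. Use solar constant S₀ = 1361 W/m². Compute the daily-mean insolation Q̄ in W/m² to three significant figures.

Q̄ ≈ 336 W/m²

cos H₀ = −tan(-60.3°) tan(-11.000°) = -0.3408, H₀ = 1.9185 rad.
Bracket: H₀ sin φ sin δ + cos φ cos δ sin H₀ = 1.9185×-0.86863×-0.19081 + 0.49546×0.98163×0.94014 = 0.317979 + 0.457245 = 0.775224.
Q̄ = (S₀/π) × [bracket] = (1361/π) × 0.775224 = 335.8 W/m².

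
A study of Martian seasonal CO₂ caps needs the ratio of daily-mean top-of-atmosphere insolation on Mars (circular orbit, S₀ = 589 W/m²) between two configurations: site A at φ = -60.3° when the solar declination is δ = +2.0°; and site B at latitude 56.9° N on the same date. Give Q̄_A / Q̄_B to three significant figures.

— Configuration A (φ=-60.3°):
cos H₀ = −tan(-60.3°) tan(+2.000°) = 0.0612, H₀ = 1.5095 rad.
Bracket: H₀ sin φ sin δ + cos φ cos δ sin H₀ = 1.5095×-0.86863×0.03490 + 0.49546×0.99939×0.99812 = -0.045761 + 0.494227 = 0.448466.
Q̄ = (S₀/π) × [bracket] = (589/π) × 0.448466 = 84.080 W/m².
— Configuration B (φ=+56.9°):
cos H₀ = −tan(+56.9°) tan(+2.000°) = -0.0536, H₀ = 1.6244 rad.
Bracket: H₀ sin φ sin δ + cos φ cos δ sin H₀ = 1.6244×0.83772×0.03490 + 0.54610×0.99939×0.99856 = 0.047492 + 0.544981 = 0.592473.
Q̄ = (S₀/π) × [bracket] = (589/π) × 0.592473 = 111.08 W/m².
Ratio Q̄_A / Q̄_B = 84.080 / 111.08 = 0.7569.

Q̄_A / Q̄_B ≈ 0.757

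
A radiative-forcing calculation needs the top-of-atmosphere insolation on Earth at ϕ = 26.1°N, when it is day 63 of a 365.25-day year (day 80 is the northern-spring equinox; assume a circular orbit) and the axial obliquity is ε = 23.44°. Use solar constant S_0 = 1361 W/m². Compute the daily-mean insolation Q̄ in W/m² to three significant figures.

Q̄ ≈ 353 W/m²

Solar longitude: L_s = 360° × (63 − 80)/365.25 = -16.756°, i.e. -16.756° + 360° = 343.244°.
sin δ = sin 23.44° × sin 343.244° = -0.11468, so δ = -6.585°.
cos h₀ = −tan(+26.1°) tan(-6.585°) = 0.0566, h₀ = 1.5142 rad.
Bracket: h₀ sin ϕ sin δ + cos ϕ cos δ sin h₀ = 1.5142×0.43994×-0.11468 + 0.89803×0.99340×0.99840 = -0.076395 + 0.890676 = 0.814281.
Q̄ = (S_0/π) × [bracket] = (1361/π) × 0.814281 = 352.8 W/m².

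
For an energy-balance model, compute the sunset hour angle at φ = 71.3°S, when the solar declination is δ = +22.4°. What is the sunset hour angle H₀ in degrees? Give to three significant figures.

H₀ = 0.00°

cos H₀ = −tan φ · tan δ = 1.2177 ≥ 1, so the Sun never rises (polar night) and H₀ = 0.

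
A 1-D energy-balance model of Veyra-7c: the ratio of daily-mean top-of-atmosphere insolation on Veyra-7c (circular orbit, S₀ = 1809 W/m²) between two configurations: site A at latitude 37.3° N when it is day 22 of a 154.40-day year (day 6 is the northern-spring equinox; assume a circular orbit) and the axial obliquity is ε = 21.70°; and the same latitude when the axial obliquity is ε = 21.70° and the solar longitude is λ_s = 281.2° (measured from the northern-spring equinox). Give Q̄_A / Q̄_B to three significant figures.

Q̄_A / Q̄_B ≈ 2.33

— Configuration A (φ=+37.3°):
Solar longitude: λ_s = 360° × (22 − 6)/154.40 = 37.306°.
sin δ = sin 21.70° × sin 37.306° = 0.22409, so δ = +12.949°.
cos H₀ = −tan(+37.3°) tan(+12.949°) = -0.1752, H₀ = 1.7469 rad.
Bracket: H₀ sin φ sin δ + cos φ cos δ sin H₀ = 1.7469×0.60599×0.22409 + 0.79547×0.97457×0.98454 = 0.237223 + 0.763256 = 1.000479.
Q̄ = (S₀/π) × [bracket] = (1809/π) × 1.000479 = 576.10 W/m².
— Configuration B (φ=+37.3°):
Solar declination: sin δ = sin ε · sin λ_s = sin 21.70° × sin 281.2° = -0.36270, so δ = -21.266°.
cos H₀ = −tan(+37.3°) tan(-21.266°) = 0.2965, H₀ = 1.2698 rad.
Bracket: H₀ sin φ sin δ + cos φ cos δ sin H₀ = 1.2698×0.60599×-0.36270 + 0.79547×0.93190×0.95503 = -0.279093 + 0.707962 = 0.428869.
Q̄ = (S₀/π) × [bracket] = (1809/π) × 0.428869 = 246.95 W/m².
Ratio Q̄_A / Q̄_B = 576.10 / 246.95 = 2.333.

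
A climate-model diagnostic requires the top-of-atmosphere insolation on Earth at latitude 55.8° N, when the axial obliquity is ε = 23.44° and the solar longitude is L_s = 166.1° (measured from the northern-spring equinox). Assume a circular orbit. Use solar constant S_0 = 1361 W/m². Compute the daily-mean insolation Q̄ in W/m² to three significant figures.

Q̄ ≈ 299 W/m²

Solar declination: sin δ = sin ε · sin L_s = sin 23.44° × sin 166.1° = 0.09556, so δ = +5.484°.
cos h₀ = −tan(+55.8°) tan(+5.484°) = -0.1413, h₀ = 1.7125 rad.
Bracket: h₀ sin ϕ sin δ + cos ϕ cos δ sin h₀ = 1.7125×0.82708×0.09556 + 0.56208×0.99542×0.98997 = 0.135349 + 0.553894 = 0.689243.
Q̄ = (S_0/π) × [bracket] = (1361/π) × 0.689243 = 298.6 W/m².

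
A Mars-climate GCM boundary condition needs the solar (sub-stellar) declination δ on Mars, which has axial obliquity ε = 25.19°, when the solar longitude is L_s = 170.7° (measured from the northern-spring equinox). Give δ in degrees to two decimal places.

sin δ = sin ε · sin L_s = sin 25.19° × sin 170.7° = 0.068782.
δ = arcsin(0.068782) = +3.94°.

δ = +3.94°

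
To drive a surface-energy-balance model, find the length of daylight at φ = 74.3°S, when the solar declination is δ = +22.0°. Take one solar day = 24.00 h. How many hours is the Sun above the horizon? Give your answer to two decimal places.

0.00 h

cos H₀ = −tan φ · tan δ = 1.4374 ≥ 1, so the Sun never rises (polar night) and H₀ = 0.
Daylight = 2H₀/(2π) × 24.00 h = (0.0000/π) × 24.00 = 0.00 h.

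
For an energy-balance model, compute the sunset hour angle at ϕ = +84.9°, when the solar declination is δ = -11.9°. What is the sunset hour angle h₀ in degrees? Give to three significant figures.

cos h₀ = −tan ϕ · tan δ = 2.3612 ≥ 1, so the Sun never rises (polar night) and h₀ = 0.

h₀ = 0.00°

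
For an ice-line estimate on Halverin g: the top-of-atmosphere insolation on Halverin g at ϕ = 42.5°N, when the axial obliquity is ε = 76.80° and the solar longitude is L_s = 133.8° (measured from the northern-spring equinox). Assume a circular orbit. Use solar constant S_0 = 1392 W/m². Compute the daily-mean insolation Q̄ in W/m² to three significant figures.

Solar declination: sin δ = sin ε · sin L_s = sin 76.80° × sin 133.8° = 0.70269, so δ = +44.643°.
cos h₀ = −tan(+42.5°) tan(+44.643°) = -0.9050, h₀ = 2.7022 rad.
Bracket: h₀ sin ϕ sin δ + cos ϕ cos δ sin h₀ = 2.7022×0.67559×0.70269 + 0.73728×0.71150×0.42543 = 1.282816 + 0.223170 = 1.505986.
Q̄ = (S_0/π) × [bracket] = (1392/π) × 1.505986 = 667.3 W/m².

Q̄ ≈ 667 W/m²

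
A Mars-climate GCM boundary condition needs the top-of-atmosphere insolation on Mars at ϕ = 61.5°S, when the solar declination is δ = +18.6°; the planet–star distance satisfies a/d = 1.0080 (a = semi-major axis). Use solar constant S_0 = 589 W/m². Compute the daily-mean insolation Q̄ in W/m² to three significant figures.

cos h₀ = −tan(-61.5°) tan(+18.600°) = 0.6198, h₀ = 0.9023 rad.
Bracket: h₀ sin ϕ sin δ + cos ϕ cos δ sin h₀ = 0.9023×-0.87882×0.31896 + 0.47716×0.94777×0.78474 = -0.252922 + 0.354889 = 0.101967.
Inverse-square distance factor (a/d)² = 1.0080² = 1.016064.
Q̄ = (S_0/π) × 1.016064 × [bracket] = (589/π) × 1.016064 × 0.101967 = 19.42 W/m².

Q̄ ≈ 19.4 W/m²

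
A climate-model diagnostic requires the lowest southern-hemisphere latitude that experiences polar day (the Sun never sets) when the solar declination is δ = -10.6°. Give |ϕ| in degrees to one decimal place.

Polar day requires cos h₀ = −tan ϕ tan δ ≤ −1, i.e. tan ϕ tan δ ≥ 1.
The boundary is |tan ϕ| · |tan δ| = 1, so |ϕ| = 90° − |δ| = 90° − 10.6° = 79.4° in the southern hemisphere.

|ϕ| = 79.4°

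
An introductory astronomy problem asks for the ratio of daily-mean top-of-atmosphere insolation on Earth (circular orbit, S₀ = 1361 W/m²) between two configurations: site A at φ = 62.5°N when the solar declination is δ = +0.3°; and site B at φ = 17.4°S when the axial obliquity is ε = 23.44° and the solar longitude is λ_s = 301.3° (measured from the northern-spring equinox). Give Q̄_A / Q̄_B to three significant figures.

Q̄_A / Q̄_B ≈ 0.441

— Configuration A (φ=+62.5°):
cos H₀ = −tan(+62.5°) tan(+0.300°) = -0.0101, H₀ = 1.5809 rad.
Bracket: H₀ sin φ sin δ + cos φ cos δ sin H₀ = 1.5809×0.88701×0.00524 + 0.46175×0.99999×0.99995 = 0.007348 + 0.461722 = 0.469070.
Q̄ = (S₀/π) × [bracket] = (1361/π) × 0.469070 = 203.21 W/m².
— Configuration B (φ=-17.4°):
Solar declination: sin δ = sin ε · sin λ_s = sin 23.44° × sin 301.3° = -0.33989, so δ = -19.870°.
cos H₀ = −tan(-17.4°) tan(-19.870°) = -0.1133, H₀ = 1.6843 rad.
Bracket: H₀ sin φ sin δ + cos φ cos δ sin H₀ = 1.6843×-0.29904×-0.33989 + 0.95424×0.94046×0.99357 = 0.171193 + 0.891654 = 1.062847.
Q̄ = (S₀/π) × [bracket] = (1361/π) × 1.062847 = 460.45 W/m².
Ratio Q̄_A / Q̄_B = 203.21 / 460.45 = 0.4413.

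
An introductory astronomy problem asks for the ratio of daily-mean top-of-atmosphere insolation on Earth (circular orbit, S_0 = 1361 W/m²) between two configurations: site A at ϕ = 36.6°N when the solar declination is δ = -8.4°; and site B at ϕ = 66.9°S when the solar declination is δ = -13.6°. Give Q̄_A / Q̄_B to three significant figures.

— Configuration A (ϕ=+36.6°):
cos h₀ = −tan(+36.6°) tan(-8.400°) = 0.1097, h₀ = 1.4609 rad.
Bracket: h₀ sin ϕ sin δ + cos ϕ cos δ sin h₀ = 1.4609×0.59622×-0.14608 + 0.80282×0.98927×0.99397 = -0.127238 + 0.789417 = 0.662179.
Q̄ = (S_0/π) × [bracket] = (1361/π) × 0.662179 = 286.87 W/m².
— Configuration B (ϕ=-66.9°):
cos h₀ = −tan(-66.9°) tan(-13.600°) = -0.5672, h₀ = 2.1739 rad.
Bracket: h₀ sin ϕ sin δ + cos ϕ cos δ sin h₀ = 2.1739×-0.91982×-0.23514 + 0.39234×0.97196×0.82359 = 0.470185 + 0.314067 = 0.784252.
Q̄ = (S_0/π) × [bracket] = (1361/π) × 0.784252 = 339.75 W/m².
Ratio Q̄_A / Q̄_B = 286.87 / 339.75 = 0.8444.

Q̄_A / Q̄_B ≈ 0.844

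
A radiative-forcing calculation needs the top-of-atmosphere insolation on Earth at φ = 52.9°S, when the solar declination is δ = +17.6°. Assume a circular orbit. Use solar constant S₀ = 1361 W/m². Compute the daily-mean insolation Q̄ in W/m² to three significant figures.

cos H₀ = −tan(-52.9°) tan(+17.600°) = 0.4194, H₀ = 1.1380 rad.
Bracket: H₀ sin φ sin δ + cos φ cos δ sin H₀ = 1.1380×-0.79758×0.30237 + 0.60321×0.95319×0.90778 = -0.274445 + 0.521950 = 0.247505.
Q̄ = (S₀/π) × [bracket] = (1361/π) × 0.247505 = 107.2 W/m².

Q̄ ≈ 107 W/m²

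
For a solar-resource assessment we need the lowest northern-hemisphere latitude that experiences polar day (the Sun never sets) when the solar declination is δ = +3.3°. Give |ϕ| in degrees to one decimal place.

|ϕ| = 86.7°

Polar day requires cos h₀ = −tan ϕ tan δ ≤ −1, i.e. tan ϕ tan δ ≥ 1.
The boundary is |tan ϕ| · |tan δ| = 1, so |ϕ| = 90° − |δ| = 90° − 3.3° = 86.7° in the northern hemisphere.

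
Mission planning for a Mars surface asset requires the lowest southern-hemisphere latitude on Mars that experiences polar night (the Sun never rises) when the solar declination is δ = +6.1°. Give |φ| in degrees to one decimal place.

Polar night requires cos H₀ = −tan φ tan δ ≥ 1, i.e. tan φ tan δ ≤ −1.
The boundary is |tan φ| · |tan δ| = 1, so |φ| = 90° − |δ| = 90° − 6.1° = 83.9° in the southern hemisphere.

|φ| = 83.9°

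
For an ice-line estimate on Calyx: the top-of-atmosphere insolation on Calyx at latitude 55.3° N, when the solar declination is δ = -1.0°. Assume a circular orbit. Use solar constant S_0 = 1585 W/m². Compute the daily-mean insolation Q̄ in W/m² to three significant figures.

Q̄ ≈ 276 W/m²

cos h₀ = −tan(+55.3°) tan(-1.000°) = 0.0252, h₀ = 1.5456 rad.
Bracket: h₀ sin ϕ sin δ + cos ϕ cos δ sin h₀ = 1.5456×0.82214×-0.01745 + 0.56928×0.99985×0.99968 = -0.022174 + 0.569012 = 0.546838.
Q̄ = (S_0/π) × [bracket] = (1585/π) × 0.546838 = 275.9 W/m².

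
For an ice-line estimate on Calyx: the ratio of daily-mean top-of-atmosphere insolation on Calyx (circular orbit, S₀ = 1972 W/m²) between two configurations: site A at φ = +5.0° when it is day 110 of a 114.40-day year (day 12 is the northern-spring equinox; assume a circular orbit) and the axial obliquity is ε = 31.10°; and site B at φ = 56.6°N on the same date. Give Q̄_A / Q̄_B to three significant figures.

Q̄_A / Q̄_B ≈ 9.42

— Configuration A (φ=+5.0°):
Solar longitude: λ_s = 360° × (110 − 12)/114.40 = 308.392°.
sin δ = sin 31.10° × sin 308.392° = -0.40485, so δ = -23.882°.
cos H₀ = −tan(+5.0°) tan(-23.882°) = 0.0387, H₀ = 1.5321 rad.
Bracket: H₀ sin φ sin δ + cos φ cos δ sin H₀ = 1.5321×0.08716×-0.40485 + 0.99619×0.91438×0.99925 = -0.054063 + 0.910213 = 0.856150.
Q̄ = (S₀/π) × [bracket] = (1972/π) × 0.856150 = 537.41 W/m².
— Configuration B (φ=+56.6°):
cos H₀ = −tan(+56.6°) tan(-23.882°) = 0.6715, H₀ = 0.8346 rad.
Bracket: H₀ sin φ sin δ + cos φ cos δ sin H₀ = 0.8346×0.83485×-0.40485 + 0.55048×0.91438×0.74102 = -0.282086 + 0.372991 = 0.090905.
Q̄ = (S₀/π) × [bracket] = (1972/π) × 0.090905 = 57.062 W/m².
Ratio Q̄_A / Q̄_B = 537.41 / 57.062 = 9.418.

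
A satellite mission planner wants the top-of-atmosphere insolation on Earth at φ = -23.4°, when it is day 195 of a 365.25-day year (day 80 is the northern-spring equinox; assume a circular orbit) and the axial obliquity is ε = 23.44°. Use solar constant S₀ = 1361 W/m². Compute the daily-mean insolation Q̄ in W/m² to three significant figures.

Q̄ ≈ 277 W/m²

Solar longitude: λ_s = 360° × (195 − 80)/365.25 = 113.347°.
sin δ = sin 23.44° × sin 113.347° = 0.36522, so δ = +21.421°.
cos H₀ = −tan(-23.4°) tan(+21.421°) = 0.1698, H₀ = 1.4002 rad.
Bracket: H₀ sin φ sin δ + cos φ cos δ sin H₀ = 1.4002×-0.39715×0.36522 + 0.91775×0.93092×0.98548 = -0.203095 + 0.841947 = 0.638852.
Q̄ = (S₀/π) × [bracket] = (1361/π) × 0.638852 = 276.8 W/m².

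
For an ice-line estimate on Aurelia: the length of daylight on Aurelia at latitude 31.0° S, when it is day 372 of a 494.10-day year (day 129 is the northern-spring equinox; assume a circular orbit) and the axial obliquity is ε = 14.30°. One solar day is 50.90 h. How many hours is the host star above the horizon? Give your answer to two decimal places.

Solar longitude: λ_s = 360° × (372 − 129)/494.10 = 177.049°.
sin δ = sin 14.30° × sin 177.049° = 0.01272, so δ = +0.729°.
cos H₀ = −tan φ · tan δ = −tan(-31.0°) × tan(+0.729°) = 0.0076, so H₀ = 1.5632 rad = 89.56°.
Daylight = 2H₀/(2π) × 50.90 h = (1.5632/π) × 50.90 = 25.33 h.

25.33 h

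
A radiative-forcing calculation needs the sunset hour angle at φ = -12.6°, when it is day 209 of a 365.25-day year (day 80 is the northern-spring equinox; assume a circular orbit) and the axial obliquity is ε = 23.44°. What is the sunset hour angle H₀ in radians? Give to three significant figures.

H₀ = 1.50 rad

Solar longitude: λ_s = 360° × (209 − 80)/365.25 = 127.146°.
sin δ = sin 23.44° × sin 127.146° = 0.31708, so δ = +18.486°.
cos H₀ = −tan φ · tan δ = −tan(-12.6°) × tan(+18.486°) = 0.0747, so H₀ = 1.4960 rad = 85.71°.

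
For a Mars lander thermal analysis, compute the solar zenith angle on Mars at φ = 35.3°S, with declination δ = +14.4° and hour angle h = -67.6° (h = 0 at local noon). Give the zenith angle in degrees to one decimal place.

θ_z = 80.9°

cos θ_z = sin φ sin δ + cos φ cos δ cos h = -0.143707 + 0.301235 = 0.157528.
θ_z = arccos(0.157528) = 80.9°.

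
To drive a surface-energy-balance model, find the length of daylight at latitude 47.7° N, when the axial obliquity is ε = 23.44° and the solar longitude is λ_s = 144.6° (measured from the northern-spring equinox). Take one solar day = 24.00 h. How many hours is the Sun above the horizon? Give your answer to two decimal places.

Solar declination: sin δ = sin ε · sin λ_s = sin 23.44° × sin 144.6° = 0.23043, so δ = +13.322°.
cos H₀ = −tan φ · tan δ = −tan(+47.7°) × tan(+13.322°) = -0.2602, so H₀ = 1.8341 rad = 105.08°.
Daylight = 2H₀/(2π) × 24.00 h = (1.8341/π) × 24.00 = 14.01 h.

14.01 h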